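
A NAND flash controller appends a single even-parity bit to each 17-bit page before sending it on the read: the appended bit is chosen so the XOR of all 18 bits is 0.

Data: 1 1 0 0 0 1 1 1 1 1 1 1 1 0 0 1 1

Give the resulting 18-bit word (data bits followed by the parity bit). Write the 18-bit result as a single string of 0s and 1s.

XOR of the 17 data bits: 1⊕1⊕0⊕0⊕0⊕1⊕1⊕1⊕1⊕1⊕1⊕1⊕1⊕0⊕0⊕1⊕1 = 0
Parity bit = 0 (so all 18 bits XOR to 0).

110001111111100110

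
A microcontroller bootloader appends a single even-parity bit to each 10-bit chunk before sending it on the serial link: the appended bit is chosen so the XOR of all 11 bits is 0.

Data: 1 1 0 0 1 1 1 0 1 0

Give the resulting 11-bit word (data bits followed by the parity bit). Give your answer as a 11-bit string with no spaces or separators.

XOR of the 10 data bits: 1⊕1⊕0⊕0⊕1⊕1⊕1⊕0⊕1⊕0 = 0
Parity bit = 0 (so all 11 bits XOR to 0).

11001110100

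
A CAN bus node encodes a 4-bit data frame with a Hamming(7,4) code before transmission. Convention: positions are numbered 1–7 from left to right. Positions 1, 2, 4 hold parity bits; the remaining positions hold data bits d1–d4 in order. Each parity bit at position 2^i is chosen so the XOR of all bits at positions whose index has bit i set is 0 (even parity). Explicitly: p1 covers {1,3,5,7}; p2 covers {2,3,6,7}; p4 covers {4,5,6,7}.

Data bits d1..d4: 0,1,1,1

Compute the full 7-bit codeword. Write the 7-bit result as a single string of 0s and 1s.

0001111

Place data at non-parity positions: p1 p2 0 p4 1 1 1
p1 (pos 1,3,5,7): XOR of data positions = 0⊕1⊕1 = 0
p2 (pos 2,3,6,7): XOR of data positions = 0⊕1⊕1 = 0
p4 (pos 4,5,6,7): XOR of data positions = 1⊕1⊕1 = 1
Codeword: 0001111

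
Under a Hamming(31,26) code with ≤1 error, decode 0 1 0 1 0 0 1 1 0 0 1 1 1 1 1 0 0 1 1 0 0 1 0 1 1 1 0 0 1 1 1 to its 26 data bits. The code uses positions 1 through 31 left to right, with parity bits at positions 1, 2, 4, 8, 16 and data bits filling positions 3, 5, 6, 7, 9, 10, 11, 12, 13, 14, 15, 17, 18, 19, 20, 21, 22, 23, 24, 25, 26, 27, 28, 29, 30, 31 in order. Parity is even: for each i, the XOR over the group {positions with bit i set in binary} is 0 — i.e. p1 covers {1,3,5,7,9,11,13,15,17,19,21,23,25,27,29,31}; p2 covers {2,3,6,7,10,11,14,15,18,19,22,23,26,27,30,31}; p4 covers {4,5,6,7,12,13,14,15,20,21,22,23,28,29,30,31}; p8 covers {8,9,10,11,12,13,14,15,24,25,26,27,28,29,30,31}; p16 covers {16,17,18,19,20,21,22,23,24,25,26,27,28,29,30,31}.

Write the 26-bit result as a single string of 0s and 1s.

00010011111001001011100111

s1 (pos 1,3,5,7,9,11,13,15,17,19,21,23,25,27,29,31): 0⊕0⊕0⊕1⊕0⊕1⊕1⊕1⊕0⊕1⊕0⊕0⊕1⊕0⊕1⊕1 = 0
s2 (pos 2,3,6,7,10,11,14,15,18,19,22,23,26,27,30,31): 1⊕0⊕0⊕1⊕0⊕1⊕1⊕1⊕1⊕1⊕1⊕0⊕1⊕0⊕1⊕1 = 1
s4 (pos 4,5,6,7,12,13,14,15,20,21,22,23,28,29,30,31): 1⊕0⊕0⊕1⊕1⊕1⊕1⊕1⊕0⊕0⊕1⊕0⊕0⊕1⊕1⊕1 = 0
s8 (pos 8,9,10,11,12,13,14,15,24,25,26,27,28,29,30,31): 1⊕0⊕0⊕1⊕1⊕1⊕1⊕1⊕1⊕1⊕1⊕0⊕0⊕1⊕1⊕1 = 0
s16 (pos 16,17,18,19,20,21,22,23,24,25,26,27,28,29,30,31): 0⊕0⊕1⊕1⊕0⊕0⊕1⊕0⊕1⊕1⊕1⊕0⊕0⊕1⊕1⊕1 = 1
Syndrome s16…s1 = 10010 → error at position 18.
Flip position 18: 0101001100111110011001011100111 → 0101001100111110001001011100111
Read data bits from positions 3,5,6,7,9,10,11,12,13,14,15,17,18,19,20,21,22,23,24,25,26,27,28,29,30,31: 00010011111001001011100111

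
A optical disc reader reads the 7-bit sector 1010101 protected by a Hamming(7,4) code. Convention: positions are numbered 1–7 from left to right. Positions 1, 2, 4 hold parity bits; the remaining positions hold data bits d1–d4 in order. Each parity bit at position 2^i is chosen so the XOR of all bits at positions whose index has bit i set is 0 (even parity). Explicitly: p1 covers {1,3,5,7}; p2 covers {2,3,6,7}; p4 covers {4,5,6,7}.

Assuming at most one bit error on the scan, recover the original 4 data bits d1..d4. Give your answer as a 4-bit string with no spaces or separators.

s1 (pos 1,3,5,7): 1⊕1⊕1⊕1 = 0
s2 (pos 2,3,6,7): 0⊕1⊕0⊕1 = 0
s4 (pos 4,5,6,7): 0⊕1⊕0⊕1 = 0
Syndrome s4…s1 = 000 → no error.
Read data bits from positions 3,5,6,7: 1101

1101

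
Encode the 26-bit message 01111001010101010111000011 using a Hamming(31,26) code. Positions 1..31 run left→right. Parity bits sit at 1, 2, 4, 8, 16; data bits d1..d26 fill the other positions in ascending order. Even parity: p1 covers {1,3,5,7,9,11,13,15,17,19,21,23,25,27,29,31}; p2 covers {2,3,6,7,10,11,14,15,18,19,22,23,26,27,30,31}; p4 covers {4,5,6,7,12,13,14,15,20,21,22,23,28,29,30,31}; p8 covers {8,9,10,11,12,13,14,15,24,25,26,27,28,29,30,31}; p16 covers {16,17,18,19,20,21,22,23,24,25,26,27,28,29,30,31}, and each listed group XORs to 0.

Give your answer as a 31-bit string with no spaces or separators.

Place data at non-parity positions: p1 p2 0 p4 1 1 1 p8 1 0 0 1 0 1 0 p16 1 0 1 0 1 0 1 1 1 0 0 0 0 1 1
p1 (pos 1,3,5,7,9,11,13,15,17,19,21,23,25,27,29,31): XOR of data positions = 0⊕1⊕1⊕1⊕0⊕0⊕0⊕1⊕1⊕1⊕1⊕1⊕0⊕0⊕1 = 1
p2 (pos 2,3,6,7,10,11,14,15,18,19,22,23,26,27,30,31): XOR of data positions = 0⊕1⊕1⊕0⊕0⊕1⊕0⊕0⊕1⊕0⊕1⊕0⊕0⊕1⊕1 = 1
p4 (pos 4,5,6,7,12,13,14,15,20,21,22,23,28,29,30,31): XOR of data positions = 1⊕1⊕1⊕1⊕0⊕1⊕0⊕0⊕1⊕0⊕1⊕0⊕0⊕1⊕1 = 1
p8 (pos 8,9,10,11,12,13,14,15,24,25,26,27,28,29,30,31): XOR of data positions = 1⊕0⊕0⊕1⊕0⊕1⊕0⊕1⊕1⊕0⊕0⊕0⊕0⊕1⊕1 = 1
p16 (pos 16,17,18,19,20,21,22,23,24,25,26,27,28,29,30,31): XOR of data positions = 1⊕0⊕1⊕0⊕1⊕0⊕1⊕1⊕1⊕0⊕0⊕0⊕0⊕1⊕1 = 0
Codeword: 1101111110010100101010111000011

1101111110010100101010111000011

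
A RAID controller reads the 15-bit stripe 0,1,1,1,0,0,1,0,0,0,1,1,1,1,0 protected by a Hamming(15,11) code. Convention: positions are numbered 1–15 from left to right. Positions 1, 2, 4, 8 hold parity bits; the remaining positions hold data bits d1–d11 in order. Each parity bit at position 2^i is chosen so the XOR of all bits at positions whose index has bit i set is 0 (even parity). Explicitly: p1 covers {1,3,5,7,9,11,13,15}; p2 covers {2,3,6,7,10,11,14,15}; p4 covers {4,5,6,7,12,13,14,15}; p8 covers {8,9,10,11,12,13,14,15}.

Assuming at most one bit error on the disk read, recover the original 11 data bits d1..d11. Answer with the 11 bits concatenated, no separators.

10110011110

s1 (pos 1,3,5,7,9,11,13,15): 0⊕1⊕0⊕1⊕0⊕1⊕1⊕0 = 0
s2 (pos 2,3,6,7,10,11,14,15): 1⊕1⊕0⊕1⊕0⊕1⊕1⊕0 = 1
s4 (pos 4,5,6,7,12,13,14,15): 1⊕0⊕0⊕1⊕1⊕1⊕1⊕0 = 1
s8 (pos 8,9,10,11,12,13,14,15): 0⊕0⊕0⊕1⊕1⊕1⊕1⊕0 = 0
Syndrome s8…s1 = 0110 → error at position 6.
Flip position 6: 011100100011110 → 011101100011110
Read data bits from positions 3,5,6,7,9,10,11,12,13,14,15: 10110011110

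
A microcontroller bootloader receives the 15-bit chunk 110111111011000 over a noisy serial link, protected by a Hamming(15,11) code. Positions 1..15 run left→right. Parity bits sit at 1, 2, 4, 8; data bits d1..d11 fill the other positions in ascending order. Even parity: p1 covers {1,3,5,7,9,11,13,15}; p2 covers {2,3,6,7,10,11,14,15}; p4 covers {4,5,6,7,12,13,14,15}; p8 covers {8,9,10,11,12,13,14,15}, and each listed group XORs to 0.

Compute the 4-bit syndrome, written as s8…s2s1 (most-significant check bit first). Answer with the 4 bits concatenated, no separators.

0101

s1 (pos 1,3,5,7,9,11,13,15): 1⊕0⊕1⊕1⊕1⊕1⊕0⊕0 = 1
s2 (pos 2,3,6,7,10,11,14,15): 1⊕0⊕1⊕1⊕0⊕1⊕0⊕0 = 0
s4 (pos 4,5,6,7,12,13,14,15): 1⊕1⊕1⊕1⊕1⊕0⊕0⊕0 = 1
s8 (pos 8,9,10,11,12,13,14,15): 1⊕1⊕0⊕1⊕1⊕0⊕0⊕0 = 0
Syndrome s8…s1 = 0101 → error at position 5.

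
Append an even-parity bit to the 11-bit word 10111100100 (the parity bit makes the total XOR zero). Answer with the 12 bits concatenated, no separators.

XOR of the 11 data bits: 1⊕0⊕1⊕1⊕1⊕1⊕0⊕0⊕1⊕0⊕0 = 0
Parity bit = 0 (so all 12 bits XOR to 0).

101111001000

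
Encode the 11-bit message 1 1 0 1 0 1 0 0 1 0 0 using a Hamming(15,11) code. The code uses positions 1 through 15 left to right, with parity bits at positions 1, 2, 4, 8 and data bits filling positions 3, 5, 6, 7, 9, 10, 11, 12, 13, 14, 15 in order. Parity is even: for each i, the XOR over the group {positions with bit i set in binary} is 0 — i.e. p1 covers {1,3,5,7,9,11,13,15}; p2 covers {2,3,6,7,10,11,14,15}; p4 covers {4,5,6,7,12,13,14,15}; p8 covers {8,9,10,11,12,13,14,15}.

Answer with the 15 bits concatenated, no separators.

011110100100100

Place data at non-parity positions: p1 p2 1 p4 1 0 1 p8 0 1 0 0 1 0 0
p1 (pos 1,3,5,7,9,11,13,15): XOR of data positions = 1⊕1⊕1⊕0⊕0⊕1⊕0 = 0
p2 (pos 2,3,6,7,10,11,14,15): XOR of data positions = 1⊕0⊕1⊕1⊕0⊕0⊕0 = 1
p4 (pos 4,5,6,7,12,13,14,15): XOR of data positions = 1⊕0⊕1⊕0⊕1⊕0⊕0 = 1
p8 (pos 8,9,10,11,12,13,14,15): XOR of data positions = 0⊕1⊕0⊕0⊕1⊕0⊕0 = 0
Codeword: 011110100100100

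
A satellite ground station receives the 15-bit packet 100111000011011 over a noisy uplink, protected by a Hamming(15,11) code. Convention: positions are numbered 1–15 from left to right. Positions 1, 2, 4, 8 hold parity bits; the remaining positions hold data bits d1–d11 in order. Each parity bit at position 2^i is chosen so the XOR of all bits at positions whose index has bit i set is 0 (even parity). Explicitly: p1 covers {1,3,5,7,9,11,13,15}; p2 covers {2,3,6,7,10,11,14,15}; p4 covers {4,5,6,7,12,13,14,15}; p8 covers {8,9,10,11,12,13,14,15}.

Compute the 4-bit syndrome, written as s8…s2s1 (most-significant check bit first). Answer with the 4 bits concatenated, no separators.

0000

s1 (pos 1,3,5,7,9,11,13,15): 1⊕0⊕1⊕0⊕0⊕1⊕0⊕1 = 0
s2 (pos 2,3,6,7,10,11,14,15): 0⊕0⊕1⊕0⊕0⊕1⊕1⊕1 = 0
s4 (pos 4,5,6,7,12,13,14,15): 1⊕1⊕1⊕0⊕1⊕0⊕1⊕1 = 0
s8 (pos 8,9,10,11,12,13,14,15): 0⊕0⊕0⊕1⊕1⊕0⊕1⊕1 = 0
Syndrome s8…s1 = 0000 → no error.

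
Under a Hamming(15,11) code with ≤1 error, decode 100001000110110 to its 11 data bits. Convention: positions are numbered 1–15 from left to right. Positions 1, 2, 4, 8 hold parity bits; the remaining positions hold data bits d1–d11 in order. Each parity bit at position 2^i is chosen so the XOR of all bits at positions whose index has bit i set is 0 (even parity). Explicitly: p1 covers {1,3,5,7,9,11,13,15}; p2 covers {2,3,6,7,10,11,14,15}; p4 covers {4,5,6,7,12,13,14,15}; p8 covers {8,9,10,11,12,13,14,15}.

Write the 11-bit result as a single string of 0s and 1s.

01100110110

s1 (pos 1,3,5,7,9,11,13,15): 1⊕0⊕0⊕0⊕0⊕1⊕1⊕0 = 1
s2 (pos 2,3,6,7,10,11,14,15): 0⊕0⊕1⊕0⊕1⊕1⊕1⊕0 = 0
s4 (pos 4,5,6,7,12,13,14,15): 0⊕0⊕1⊕0⊕0⊕1⊕1⊕0 = 1
s8 (pos 8,9,10,11,12,13,14,15): 0⊕0⊕1⊕1⊕0⊕1⊕1⊕0 = 0
Syndrome s8…s1 = 0101 → error at position 5.
Flip position 5: 100001000110110 → 100011000110110
Read data bits from positions 3,5,6,7,9,10,11,12,13,14,15: 01100110110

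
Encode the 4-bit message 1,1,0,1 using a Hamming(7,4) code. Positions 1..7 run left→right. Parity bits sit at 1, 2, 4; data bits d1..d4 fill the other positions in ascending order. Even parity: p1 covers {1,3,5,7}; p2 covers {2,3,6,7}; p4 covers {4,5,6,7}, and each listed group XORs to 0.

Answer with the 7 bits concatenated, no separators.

1010101

Place data at non-parity positions: p1 p2 1 p4 1 0 1
p1 (pos 1,3,5,7): XOR of data positions = 1⊕1⊕1 = 1
p2 (pos 2,3,6,7): XOR of data positions = 1⊕0⊕1 = 0
p4 (pos 4,5,6,7): XOR of data positions = 1⊕0⊕1 = 0
Codeword: 1010101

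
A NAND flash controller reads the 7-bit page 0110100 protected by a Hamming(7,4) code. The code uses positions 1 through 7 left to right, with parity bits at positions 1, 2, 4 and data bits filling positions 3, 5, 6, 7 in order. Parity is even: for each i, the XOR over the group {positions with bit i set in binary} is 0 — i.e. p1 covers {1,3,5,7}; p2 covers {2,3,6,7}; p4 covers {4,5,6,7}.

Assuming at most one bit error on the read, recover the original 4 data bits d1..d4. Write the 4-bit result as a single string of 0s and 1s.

1100

s1 (pos 1,3,5,7): 0⊕1⊕1⊕0 = 0
s2 (pos 2,3,6,7): 1⊕1⊕0⊕0 = 0
s4 (pos 4,5,6,7): 0⊕1⊕0⊕0 = 1
Syndrome s4…s1 = 100 → error at position 4.
Flip position 4: 0110100 → 0111100
Read data bits from positions 3,5,6,7: 1100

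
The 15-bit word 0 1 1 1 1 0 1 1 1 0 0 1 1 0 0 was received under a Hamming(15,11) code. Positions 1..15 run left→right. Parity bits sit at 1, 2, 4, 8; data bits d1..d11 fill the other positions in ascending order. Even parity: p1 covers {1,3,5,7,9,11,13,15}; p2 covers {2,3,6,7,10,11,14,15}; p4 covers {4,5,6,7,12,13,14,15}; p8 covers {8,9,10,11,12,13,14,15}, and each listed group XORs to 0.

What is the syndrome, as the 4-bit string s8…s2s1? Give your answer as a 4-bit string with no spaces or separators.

s1 (pos 1,3,5,7,9,11,13,15): 0⊕1⊕1⊕1⊕1⊕0⊕1⊕0 = 1
s2 (pos 2,3,6,7,10,11,14,15): 1⊕1⊕0⊕1⊕0⊕0⊕0⊕0 = 1
s4 (pos 4,5,6,7,12,13,14,15): 1⊕1⊕0⊕1⊕1⊕1⊕0⊕0 = 1
s8 (pos 8,9,10,11,12,13,14,15): 1⊕1⊕0⊕0⊕1⊕1⊕0⊕0 = 0
Syndrome s8…s1 = 0111 → error at position 7.

0111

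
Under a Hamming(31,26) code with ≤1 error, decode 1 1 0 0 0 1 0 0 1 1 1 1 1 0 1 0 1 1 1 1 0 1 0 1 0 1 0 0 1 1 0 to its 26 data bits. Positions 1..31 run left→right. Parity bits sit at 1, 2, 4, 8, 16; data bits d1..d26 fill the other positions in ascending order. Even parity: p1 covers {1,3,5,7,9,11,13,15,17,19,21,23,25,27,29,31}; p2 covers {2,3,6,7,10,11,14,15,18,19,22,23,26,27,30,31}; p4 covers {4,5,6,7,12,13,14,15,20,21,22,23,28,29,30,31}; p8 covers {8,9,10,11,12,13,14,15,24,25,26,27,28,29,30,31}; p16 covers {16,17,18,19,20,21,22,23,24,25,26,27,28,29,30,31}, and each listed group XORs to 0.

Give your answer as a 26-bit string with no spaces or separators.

s1 (pos 1,3,5,7,9,11,13,15,17,19,21,23,25,27,29,31): 1⊕0⊕0⊕0⊕1⊕1⊕1⊕1⊕1⊕1⊕0⊕0⊕0⊕0⊕1⊕0 = 0
s2 (pos 2,3,6,7,10,11,14,15,18,19,22,23,26,27,30,31): 1⊕0⊕1⊕0⊕1⊕1⊕0⊕1⊕1⊕1⊕1⊕0⊕1⊕0⊕1⊕0 = 0
s4 (pos 4,5,6,7,12,13,14,15,20,21,22,23,28,29,30,31): 0⊕0⊕1⊕0⊕1⊕1⊕0⊕1⊕1⊕0⊕1⊕0⊕0⊕1⊕1⊕0 = 0
s8 (pos 8,9,10,11,12,13,14,15,24,25,26,27,28,29,30,31): 0⊕1⊕1⊕1⊕1⊕1⊕0⊕1⊕1⊕0⊕1⊕0⊕0⊕1⊕1⊕0 = 0
s16 (pos 16,17,18,19,20,21,22,23,24,25,26,27,28,29,30,31): 0⊕1⊕1⊕1⊕1⊕0⊕1⊕0⊕1⊕0⊕1⊕0⊕0⊕1⊕1⊕0 = 1
Syndrome s16…s1 = 10000 → error at position 16.
Flip position 16: 1100010011111010111101010100110 → 1100010011111011111101010100110
Read data bits from positions 3,5,6,7,9,10,11,12,13,14,15,17,18,19,20,21,22,23,24,25,26,27,28,29,30,31: 00101111101111101010100110

00101111101111101010100110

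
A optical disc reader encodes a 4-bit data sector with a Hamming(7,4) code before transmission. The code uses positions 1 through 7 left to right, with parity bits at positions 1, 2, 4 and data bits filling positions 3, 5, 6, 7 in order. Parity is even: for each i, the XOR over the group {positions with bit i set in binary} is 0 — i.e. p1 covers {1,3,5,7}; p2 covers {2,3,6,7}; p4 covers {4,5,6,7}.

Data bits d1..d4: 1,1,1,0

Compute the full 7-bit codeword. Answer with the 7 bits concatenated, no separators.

0010110

Place data at non-parity positions: p1 p2 1 p4 1 1 0
p1 (pos 1,3,5,7): XOR of data positions = 1⊕1⊕0 = 0
p2 (pos 2,3,6,7): XOR of data positions = 1⊕1⊕0 = 0
p4 (pos 4,5,6,7): XOR of data positions = 1⊕1⊕0 = 0
Codeword: 0010110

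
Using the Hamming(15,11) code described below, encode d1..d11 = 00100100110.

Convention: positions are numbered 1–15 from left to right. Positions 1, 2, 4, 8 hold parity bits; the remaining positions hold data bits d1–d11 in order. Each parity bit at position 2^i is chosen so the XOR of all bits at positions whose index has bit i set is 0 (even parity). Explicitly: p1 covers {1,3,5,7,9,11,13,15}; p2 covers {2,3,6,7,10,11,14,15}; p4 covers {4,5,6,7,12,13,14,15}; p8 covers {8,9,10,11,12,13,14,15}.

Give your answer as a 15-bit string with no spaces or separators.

110101010100110

Place data at non-parity positions: p1 p2 0 p4 0 1 0 p8 0 1 0 0 1 1 0
p1 (pos 1,3,5,7,9,11,13,15): XOR of data positions = 0⊕0⊕0⊕0⊕0⊕1⊕0 = 1
p2 (pos 2,3,6,7,10,11,14,15): XOR of data positions = 0⊕1⊕0⊕1⊕0⊕1⊕0 = 1
p4 (pos 4,5,6,7,12,13,14,15): XOR of data positions = 0⊕1⊕0⊕0⊕1⊕1⊕0 = 1
p8 (pos 8,9,10,11,12,13,14,15): XOR of data positions = 0⊕1⊕0⊕0⊕1⊕1⊕0 = 1
Codeword: 110101010100110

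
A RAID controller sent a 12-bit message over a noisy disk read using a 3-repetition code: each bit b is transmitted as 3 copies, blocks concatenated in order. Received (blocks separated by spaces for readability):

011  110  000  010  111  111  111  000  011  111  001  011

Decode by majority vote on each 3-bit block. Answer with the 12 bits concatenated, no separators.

Block 1 (011): 2 ones → 1
Block 2 (110): 2 ones → 1
Block 3 (000): 0 ones → 0
Block 4 (010): 1 one → 0
Block 5 (111): 3 ones → 1
Block 6 (111): 3 ones → 1
Block 7 (111): 3 ones → 1
Block 8 (000): 0 ones → 0
Block 9 (011): 2 ones → 1
Block 10 (111): 3 ones → 1
Block 11 (001): 1 one → 0
Block 12 (011): 2 ones → 1

110011101101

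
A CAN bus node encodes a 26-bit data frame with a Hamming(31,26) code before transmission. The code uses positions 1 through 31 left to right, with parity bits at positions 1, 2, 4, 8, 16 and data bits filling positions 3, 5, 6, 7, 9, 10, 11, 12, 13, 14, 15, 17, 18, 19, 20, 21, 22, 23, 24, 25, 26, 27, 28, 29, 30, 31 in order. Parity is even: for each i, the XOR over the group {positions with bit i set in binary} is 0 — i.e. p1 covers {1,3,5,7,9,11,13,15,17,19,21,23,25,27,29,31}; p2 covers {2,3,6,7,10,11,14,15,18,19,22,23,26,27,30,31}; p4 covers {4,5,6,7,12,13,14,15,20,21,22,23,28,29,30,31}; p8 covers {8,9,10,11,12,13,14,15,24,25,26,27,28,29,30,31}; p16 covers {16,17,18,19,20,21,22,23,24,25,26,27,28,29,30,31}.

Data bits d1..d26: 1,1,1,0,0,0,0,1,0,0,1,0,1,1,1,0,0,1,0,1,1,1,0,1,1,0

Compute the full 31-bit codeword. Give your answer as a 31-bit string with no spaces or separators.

0110110100010011011100101110110

Place data at non-parity positions: p1 p2 1 p4 1 1 0 p8 0 0 0 1 0 0 1 p16 0 1 1 1 0 0 1 0 1 1 1 0 1 1 0
p1 (pos 1,3,5,7,9,11,13,15,17,19,21,23,25,27,29,31): XOR of data positions = 1⊕1⊕0⊕0⊕0⊕0⊕1⊕0⊕1⊕0⊕1⊕1⊕1⊕1⊕0 = 0
p2 (pos 2,3,6,7,10,11,14,15,18,19,22,23,26,27,30,31): XOR of data positions = 1⊕1⊕0⊕0⊕0⊕0⊕1⊕1⊕1⊕0⊕1⊕1⊕1⊕1⊕0 = 1
p4 (pos 4,5,6,7,12,13,14,15,20,21,22,23,28,29,30,31): XOR of data positions = 1⊕1⊕0⊕1⊕0⊕0⊕1⊕1⊕0⊕0⊕1⊕0⊕1⊕1⊕0 = 0
p8 (pos 8,9,10,11,12,13,14,15,24,25,26,27,28,29,30,31): XOR of data positions = 0⊕0⊕0⊕1⊕0⊕0⊕1⊕0⊕1⊕1⊕1⊕0⊕1⊕1⊕0 = 1
p16 (pos 16,17,18,19,20,21,22,23,24,25,26,27,28,29,30,31): XOR of data positions = 0⊕1⊕1⊕1⊕0⊕0⊕1⊕0⊕1⊕1⊕1⊕0⊕1⊕1⊕0 = 1
Codeword: 0110110100010011011100101110110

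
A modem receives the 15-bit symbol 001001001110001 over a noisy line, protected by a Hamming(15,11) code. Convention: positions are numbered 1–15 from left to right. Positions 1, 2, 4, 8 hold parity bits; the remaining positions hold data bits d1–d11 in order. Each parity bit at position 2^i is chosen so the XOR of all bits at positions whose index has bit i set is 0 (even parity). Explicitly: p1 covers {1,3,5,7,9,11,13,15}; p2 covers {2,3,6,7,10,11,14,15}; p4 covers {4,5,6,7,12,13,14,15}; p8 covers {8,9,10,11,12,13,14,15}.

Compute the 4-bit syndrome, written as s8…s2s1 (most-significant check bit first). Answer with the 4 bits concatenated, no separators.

0010

s1 (pos 1,3,5,7,9,11,13,15): 0⊕1⊕0⊕0⊕1⊕1⊕0⊕1 = 0
s2 (pos 2,3,6,7,10,11,14,15): 0⊕1⊕1⊕0⊕1⊕1⊕0⊕1 = 1
s4 (pos 4,5,6,7,12,13,14,15): 0⊕0⊕1⊕0⊕0⊕0⊕0⊕1 = 0
s8 (pos 8,9,10,11,12,13,14,15): 0⊕1⊕1⊕1⊕0⊕0⊕0⊕1 = 0
Syndrome s8…s1 = 0010 → error at position 2.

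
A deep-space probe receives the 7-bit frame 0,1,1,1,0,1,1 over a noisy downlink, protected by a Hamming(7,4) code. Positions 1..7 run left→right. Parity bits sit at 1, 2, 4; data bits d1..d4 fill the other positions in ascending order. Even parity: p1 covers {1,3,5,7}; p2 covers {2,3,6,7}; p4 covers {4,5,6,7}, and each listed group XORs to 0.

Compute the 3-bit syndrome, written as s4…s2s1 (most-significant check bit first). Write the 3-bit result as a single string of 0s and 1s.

100

s1 (pos 1,3,5,7): 0⊕1⊕0⊕1 = 0
s2 (pos 2,3,6,7): 1⊕1⊕1⊕1 = 0
s4 (pos 4,5,6,7): 1⊕0⊕1⊕1 = 1
Syndrome s4…s1 = 100 → error at position 4.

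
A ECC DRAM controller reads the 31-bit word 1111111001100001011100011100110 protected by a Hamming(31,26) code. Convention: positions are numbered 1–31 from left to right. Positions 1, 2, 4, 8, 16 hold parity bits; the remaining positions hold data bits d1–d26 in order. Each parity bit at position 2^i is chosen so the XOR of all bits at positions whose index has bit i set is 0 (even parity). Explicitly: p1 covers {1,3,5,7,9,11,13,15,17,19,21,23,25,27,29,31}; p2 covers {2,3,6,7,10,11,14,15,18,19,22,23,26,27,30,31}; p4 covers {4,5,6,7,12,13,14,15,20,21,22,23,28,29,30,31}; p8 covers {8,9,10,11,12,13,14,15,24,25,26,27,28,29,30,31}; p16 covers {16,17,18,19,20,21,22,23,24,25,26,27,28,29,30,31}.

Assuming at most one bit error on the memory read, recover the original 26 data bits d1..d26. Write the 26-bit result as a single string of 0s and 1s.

11110110000011100011101110

s1 (pos 1,3,5,7,9,11,13,15,17,19,21,23,25,27,29,31): 1⊕1⊕1⊕1⊕0⊕1⊕0⊕0⊕0⊕1⊕0⊕0⊕1⊕0⊕1⊕0 = 0
s2 (pos 2,3,6,7,10,11,14,15,18,19,22,23,26,27,30,31): 1⊕1⊕1⊕1⊕1⊕1⊕0⊕0⊕1⊕1⊕0⊕0⊕1⊕0⊕1⊕0 = 0
s4 (pos 4,5,6,7,12,13,14,15,20,21,22,23,28,29,30,31): 1⊕1⊕1⊕1⊕0⊕0⊕0⊕0⊕1⊕0⊕0⊕0⊕0⊕1⊕1⊕0 = 1
s8 (pos 8,9,10,11,12,13,14,15,24,25,26,27,28,29,30,31): 0⊕0⊕1⊕1⊕0⊕0⊕0⊕0⊕1⊕1⊕1⊕0⊕0⊕1⊕1⊕0 = 1
s16 (pos 16,17,18,19,20,21,22,23,24,25,26,27,28,29,30,31): 1⊕0⊕1⊕1⊕1⊕0⊕0⊕0⊕1⊕1⊕1⊕0⊕0⊕1⊕1⊕0 = 1
Syndrome s16…s1 = 11100 → error at position 28.
Flip position 28: 1111111001100001011100011100110 → 1111111001100001011100011101110
Read data bits from positions 3,5,6,7,9,10,11,12,13,14,15,17,18,19,20,21,22,23,24,25,26,27,28,29,30,31: 11110110000011100011101110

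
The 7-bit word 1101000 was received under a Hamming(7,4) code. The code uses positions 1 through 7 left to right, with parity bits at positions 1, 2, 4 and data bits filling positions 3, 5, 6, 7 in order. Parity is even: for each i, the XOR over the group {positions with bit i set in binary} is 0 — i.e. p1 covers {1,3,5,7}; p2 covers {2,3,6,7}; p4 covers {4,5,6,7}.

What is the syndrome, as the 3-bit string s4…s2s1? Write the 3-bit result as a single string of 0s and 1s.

s1 (pos 1,3,5,7): 1⊕0⊕0⊕0 = 1
s2 (pos 2,3,6,7): 1⊕0⊕0⊕0 = 1
s4 (pos 4,5,6,7): 1⊕0⊕0⊕0 = 1
Syndrome s4…s1 = 111 → error at position 7.

111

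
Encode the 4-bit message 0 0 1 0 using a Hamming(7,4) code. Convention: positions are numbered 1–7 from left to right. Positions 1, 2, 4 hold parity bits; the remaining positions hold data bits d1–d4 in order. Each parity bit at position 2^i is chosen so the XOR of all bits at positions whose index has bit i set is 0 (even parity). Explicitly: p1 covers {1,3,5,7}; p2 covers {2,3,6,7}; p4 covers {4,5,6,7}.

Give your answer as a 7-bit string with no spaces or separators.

0101010

Place data at non-parity positions: p1 p2 0 p4 0 1 0
p1 (pos 1,3,5,7): XOR of data positions = 0⊕0⊕0 = 0
p2 (pos 2,3,6,7): XOR of data positions = 0⊕1⊕0 = 1
p4 (pos 4,5,6,7): XOR of data positions = 0⊕1⊕0 = 1
Codeword: 0101010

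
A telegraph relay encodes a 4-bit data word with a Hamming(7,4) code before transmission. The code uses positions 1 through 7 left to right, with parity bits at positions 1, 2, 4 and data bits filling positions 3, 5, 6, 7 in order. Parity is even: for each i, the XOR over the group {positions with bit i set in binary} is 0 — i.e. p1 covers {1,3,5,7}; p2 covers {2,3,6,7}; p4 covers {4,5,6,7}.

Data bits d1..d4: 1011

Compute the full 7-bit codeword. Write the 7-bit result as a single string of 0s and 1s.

0110011

Place data at non-parity positions: p1 p2 1 p4 0 1 1
p1 (pos 1,3,5,7): XOR of data positions = 1⊕0⊕1 = 0
p2 (pos 2,3,6,7): XOR of data positions = 1⊕1⊕1 = 1
p4 (pos 4,5,6,7): XOR of data positions = 0⊕1⊕1 = 0
Codeword: 0110011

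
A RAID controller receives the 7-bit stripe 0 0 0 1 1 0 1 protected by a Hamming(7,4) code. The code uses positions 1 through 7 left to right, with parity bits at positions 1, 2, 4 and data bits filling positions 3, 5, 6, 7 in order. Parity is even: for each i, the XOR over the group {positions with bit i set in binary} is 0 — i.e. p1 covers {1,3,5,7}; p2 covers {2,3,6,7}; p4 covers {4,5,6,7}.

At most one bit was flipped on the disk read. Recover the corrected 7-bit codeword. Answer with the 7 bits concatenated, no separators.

s1 (pos 1,3,5,7): 0⊕0⊕1⊕1 = 0
s2 (pos 2,3,6,7): 0⊕0⊕0⊕1 = 1
s4 (pos 4,5,6,7): 1⊕1⊕0⊕1 = 1
Syndrome s4…s1 = 110 → error at position 6.
Flip position 6: 0001101 → 0001111

0001111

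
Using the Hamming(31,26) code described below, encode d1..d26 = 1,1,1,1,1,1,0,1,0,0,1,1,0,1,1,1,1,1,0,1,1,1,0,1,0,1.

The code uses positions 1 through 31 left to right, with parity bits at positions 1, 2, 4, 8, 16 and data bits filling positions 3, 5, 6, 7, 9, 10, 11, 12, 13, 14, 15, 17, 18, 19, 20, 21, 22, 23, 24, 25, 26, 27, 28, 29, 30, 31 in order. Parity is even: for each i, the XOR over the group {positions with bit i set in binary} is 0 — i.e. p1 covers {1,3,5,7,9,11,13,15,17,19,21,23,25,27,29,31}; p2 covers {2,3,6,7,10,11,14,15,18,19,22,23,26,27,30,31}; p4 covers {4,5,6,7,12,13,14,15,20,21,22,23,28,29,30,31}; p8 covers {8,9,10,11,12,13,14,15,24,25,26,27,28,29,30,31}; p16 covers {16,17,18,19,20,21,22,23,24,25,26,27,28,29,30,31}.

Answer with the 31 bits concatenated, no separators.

1111111111010011101111101110101

Place data at non-parity positions: p1 p2 1 p4 1 1 1 p8 1 1 0 1 0 0 1 p16 1 0 1 1 1 1 1 0 1 1 1 0 1 0 1
p1 (pos 1,3,5,7,9,11,13,15,17,19,21,23,25,27,29,31): XOR of data positions = 1⊕1⊕1⊕1⊕0⊕0⊕1⊕1⊕1⊕1⊕1⊕1⊕1⊕1⊕1 = 1
p2 (pos 2,3,6,7,10,11,14,15,18,19,22,23,26,27,30,31): XOR of data positions = 1⊕1⊕1⊕1⊕0⊕0⊕1⊕0⊕1⊕1⊕1⊕1⊕1⊕0⊕1 = 1
p4 (pos 4,5,6,7,12,13,14,15,20,21,22,23,28,29,30,31): XOR of data positions = 1⊕1⊕1⊕1⊕0⊕0⊕1⊕1⊕1⊕1⊕1⊕0⊕1⊕0⊕1 = 1
p8 (pos 8,9,10,11,12,13,14,15,24,25,26,27,28,29,30,31): XOR of data positions = 1⊕1⊕0⊕1⊕0⊕0⊕1⊕0⊕1⊕1⊕1⊕0⊕1⊕0⊕1 = 1
p16 (pos 16,17,18,19,20,21,22,23,24,25,26,27,28,29,30,31): XOR of data positions = 1⊕0⊕1⊕1⊕1⊕1⊕1⊕0⊕1⊕1⊕1⊕0⊕1⊕0⊕1 = 1
Codeword: 1111111111010011101111101110101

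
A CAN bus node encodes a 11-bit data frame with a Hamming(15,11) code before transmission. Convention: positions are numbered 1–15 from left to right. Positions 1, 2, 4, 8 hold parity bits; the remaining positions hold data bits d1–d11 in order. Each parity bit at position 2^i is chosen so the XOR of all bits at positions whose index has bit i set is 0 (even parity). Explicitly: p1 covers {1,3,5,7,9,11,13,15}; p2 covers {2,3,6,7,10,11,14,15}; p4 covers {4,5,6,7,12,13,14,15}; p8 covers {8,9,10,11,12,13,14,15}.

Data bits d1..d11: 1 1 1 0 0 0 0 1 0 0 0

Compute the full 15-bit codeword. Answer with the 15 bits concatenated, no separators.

001111010001000

Place data at non-parity positions: p1 p2 1 p4 1 1 0 p8 0 0 0 1 0 0 0
p1 (pos 1,3,5,7,9,11,13,15): XOR of data positions = 1⊕1⊕0⊕0⊕0⊕0⊕0 = 0
p2 (pos 2,3,6,7,10,11,14,15): XOR of data positions = 1⊕1⊕0⊕0⊕0⊕0⊕0 = 0
p4 (pos 4,5,6,7,12,13,14,15): XOR of data positions = 1⊕1⊕0⊕1⊕0⊕0⊕0 = 1
p8 (pos 8,9,10,11,12,13,14,15): XOR of data positions = 0⊕0⊕0⊕1⊕0⊕0⊕0 = 1
Codeword: 001111010001000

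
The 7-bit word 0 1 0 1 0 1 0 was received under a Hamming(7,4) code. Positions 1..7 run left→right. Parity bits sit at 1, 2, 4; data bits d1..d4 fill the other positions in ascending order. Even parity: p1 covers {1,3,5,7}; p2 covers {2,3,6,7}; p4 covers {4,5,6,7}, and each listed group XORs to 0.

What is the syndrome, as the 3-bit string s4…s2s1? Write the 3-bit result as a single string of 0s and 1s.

000

s1 (pos 1,3,5,7): 0⊕0⊕0⊕0 = 0
s2 (pos 2,3,6,7): 1⊕0⊕1⊕0 = 0
s4 (pos 4,5,6,7): 1⊕0⊕1⊕0 = 0
Syndrome s4…s1 = 000 → no error.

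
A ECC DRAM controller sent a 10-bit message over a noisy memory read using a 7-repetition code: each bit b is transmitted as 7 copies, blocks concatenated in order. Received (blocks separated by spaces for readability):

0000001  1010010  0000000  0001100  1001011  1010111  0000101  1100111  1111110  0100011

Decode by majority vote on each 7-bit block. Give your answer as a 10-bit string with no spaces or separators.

Block 1 (0000001): 1 one → 0
Block 2 (1010010): 3 ones → 0
Block 3 (0000000): 0 ones → 0
Block 4 (0001100): 2 ones → 0
Block 5 (1001011): 4 ones → 1
Block 6 (1010111): 5 ones → 1
Block 7 (0000101): 2 ones → 0
Block 8 (1100111): 5 ones → 1
Block 9 (1111110): 6 ones → 1
Block 10 (0100011): 3 ones → 0

0000110110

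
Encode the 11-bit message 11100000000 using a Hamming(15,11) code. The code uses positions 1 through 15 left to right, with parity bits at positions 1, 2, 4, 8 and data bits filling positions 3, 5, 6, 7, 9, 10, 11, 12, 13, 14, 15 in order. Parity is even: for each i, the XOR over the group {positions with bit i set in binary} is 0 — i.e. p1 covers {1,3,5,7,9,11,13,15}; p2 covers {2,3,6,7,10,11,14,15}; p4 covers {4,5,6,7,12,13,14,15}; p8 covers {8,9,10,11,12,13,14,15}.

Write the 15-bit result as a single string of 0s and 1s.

Place data at non-parity positions: p1 p2 1 p4 1 1 0 p8 0 0 0 0 0 0 0
p1 (pos 1,3,5,7,9,11,13,15): XOR of data positions = 1⊕1⊕0⊕0⊕0⊕0⊕0 = 0
p2 (pos 2,3,6,7,10,11,14,15): XOR of data positions = 1⊕1⊕0⊕0⊕0⊕0⊕0 = 0
p4 (pos 4,5,6,7,12,13,14,15): XOR of data positions = 1⊕1⊕0⊕0⊕0⊕0⊕0 = 0
p8 (pos 8,9,10,11,12,13,14,15): XOR of data positions = 0⊕0⊕0⊕0⊕0⊕0⊕0 = 0
Codeword: 001011000000000

001011000000000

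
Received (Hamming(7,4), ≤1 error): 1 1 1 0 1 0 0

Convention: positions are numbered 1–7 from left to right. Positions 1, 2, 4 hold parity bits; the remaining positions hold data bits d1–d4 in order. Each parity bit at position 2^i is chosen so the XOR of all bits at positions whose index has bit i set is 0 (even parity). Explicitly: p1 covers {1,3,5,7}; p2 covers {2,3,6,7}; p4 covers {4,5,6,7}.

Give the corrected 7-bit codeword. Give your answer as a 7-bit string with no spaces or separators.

s1 (pos 1,3,5,7): 1⊕1⊕1⊕0 = 1
s2 (pos 2,3,6,7): 1⊕1⊕0⊕0 = 0
s4 (pos 4,5,6,7): 0⊕1⊕0⊕0 = 1
Syndrome s4…s1 = 101 → error at position 5.
Flip position 5: 1110100 → 1110000

1110000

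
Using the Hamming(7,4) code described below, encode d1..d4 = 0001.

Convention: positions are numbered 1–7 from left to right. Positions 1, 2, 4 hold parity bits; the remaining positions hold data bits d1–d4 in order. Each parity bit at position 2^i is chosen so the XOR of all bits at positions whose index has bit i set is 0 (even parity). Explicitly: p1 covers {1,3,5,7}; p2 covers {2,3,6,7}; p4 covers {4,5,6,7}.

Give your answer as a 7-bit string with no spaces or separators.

1101001

Place data at non-parity positions: p1 p2 0 p4 0 0 1
p1 (pos 1,3,5,7): XOR of data positions = 0⊕0⊕1 = 1
p2 (pos 2,3,6,7): XOR of data positions = 0⊕0⊕1 = 1
p4 (pos 4,5,6,7): XOR of data positions = 0⊕0⊕1 = 1
Codeword: 1101001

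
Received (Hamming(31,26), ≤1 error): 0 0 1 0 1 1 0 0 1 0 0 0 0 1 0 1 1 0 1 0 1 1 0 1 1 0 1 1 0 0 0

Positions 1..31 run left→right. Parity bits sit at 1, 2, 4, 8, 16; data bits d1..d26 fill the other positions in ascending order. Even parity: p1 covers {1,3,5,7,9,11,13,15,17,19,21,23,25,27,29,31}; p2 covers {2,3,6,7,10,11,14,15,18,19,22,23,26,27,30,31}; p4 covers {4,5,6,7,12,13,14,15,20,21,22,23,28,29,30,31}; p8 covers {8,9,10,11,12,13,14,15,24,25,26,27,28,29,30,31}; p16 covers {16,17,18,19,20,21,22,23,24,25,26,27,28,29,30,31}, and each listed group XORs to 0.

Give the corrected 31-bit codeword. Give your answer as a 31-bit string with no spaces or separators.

s1 (pos 1,3,5,7,9,11,13,15,17,19,21,23,25,27,29,31): 0⊕1⊕1⊕0⊕1⊕0⊕0⊕0⊕1⊕1⊕1⊕0⊕1⊕1⊕0⊕0 = 0
s2 (pos 2,3,6,7,10,11,14,15,18,19,22,23,26,27,30,31): 0⊕1⊕1⊕0⊕0⊕0⊕1⊕0⊕0⊕1⊕1⊕0⊕0⊕1⊕0⊕0 = 0
s4 (pos 4,5,6,7,12,13,14,15,20,21,22,23,28,29,30,31): 0⊕1⊕1⊕0⊕0⊕0⊕1⊕0⊕0⊕1⊕1⊕0⊕1⊕0⊕0⊕0 = 0
s8 (pos 8,9,10,11,12,13,14,15,24,25,26,27,28,29,30,31): 0⊕1⊕0⊕0⊕0⊕0⊕1⊕0⊕1⊕1⊕0⊕1⊕1⊕0⊕0⊕0 = 0
s16 (pos 16,17,18,19,20,21,22,23,24,25,26,27,28,29,30,31): 1⊕1⊕0⊕1⊕0⊕1⊕1⊕0⊕1⊕1⊕0⊕1⊕1⊕0⊕0⊕0 = 1
Syndrome s16…s1 = 10000 → error at position 16.
Flip position 16: 0010110010000101101011011011000 → 0010110010000100101011011011000

0010110010000100101011011011000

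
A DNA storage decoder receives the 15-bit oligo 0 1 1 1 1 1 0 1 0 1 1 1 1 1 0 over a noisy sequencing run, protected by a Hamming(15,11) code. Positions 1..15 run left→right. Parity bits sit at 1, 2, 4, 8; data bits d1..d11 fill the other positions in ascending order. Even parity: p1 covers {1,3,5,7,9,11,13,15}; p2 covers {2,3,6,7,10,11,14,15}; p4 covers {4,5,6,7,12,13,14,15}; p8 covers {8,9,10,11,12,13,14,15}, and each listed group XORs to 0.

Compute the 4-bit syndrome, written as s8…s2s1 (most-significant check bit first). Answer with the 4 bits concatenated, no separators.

0000

s1 (pos 1,3,5,7,9,11,13,15): 0⊕1⊕1⊕0⊕0⊕1⊕1⊕0 = 0
s2 (pos 2,3,6,7,10,11,14,15): 1⊕1⊕1⊕0⊕1⊕1⊕1⊕0 = 0
s4 (pos 4,5,6,7,12,13,14,15): 1⊕1⊕1⊕0⊕1⊕1⊕1⊕0 = 0
s8 (pos 8,9,10,11,12,13,14,15): 1⊕0⊕1⊕1⊕1⊕1⊕1⊕0 = 0
Syndrome s8…s1 = 0000 → no error.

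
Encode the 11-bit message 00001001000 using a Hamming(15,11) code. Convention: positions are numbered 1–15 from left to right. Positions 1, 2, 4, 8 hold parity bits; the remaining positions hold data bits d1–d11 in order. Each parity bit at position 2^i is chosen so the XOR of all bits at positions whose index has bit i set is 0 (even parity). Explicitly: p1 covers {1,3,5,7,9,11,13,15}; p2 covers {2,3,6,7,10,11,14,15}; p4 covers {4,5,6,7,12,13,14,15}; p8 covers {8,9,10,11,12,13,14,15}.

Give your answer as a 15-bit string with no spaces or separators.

100100001001000

Place data at non-parity positions: p1 p2 0 p4 0 0 0 p8 1 0 0 1 0 0 0
p1 (pos 1,3,5,7,9,11,13,15): XOR of data positions = 0⊕0⊕0⊕1⊕0⊕0⊕0 = 1
p2 (pos 2,3,6,7,10,11,14,15): XOR of data positions = 0⊕0⊕0⊕0⊕0⊕0⊕0 = 0
p4 (pos 4,5,6,7,12,13,14,15): XOR of data positions = 0⊕0⊕0⊕1⊕0⊕0⊕0 = 1
p8 (pos 8,9,10,11,12,13,14,15): XOR of data positions = 1⊕0⊕0⊕1⊕0⊕0⊕0 = 0
Codeword: 100100001001000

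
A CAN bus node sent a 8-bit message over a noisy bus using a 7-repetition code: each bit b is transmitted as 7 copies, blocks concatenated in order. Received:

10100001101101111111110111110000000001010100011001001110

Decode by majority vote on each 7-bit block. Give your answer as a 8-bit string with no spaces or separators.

Block 1 (1010000): 2 ones → 0
Block 2 (1101101): 5 ones → 1
Block 3 (1111111): 7 ones → 1
Block 4 (1011111): 6 ones → 1
Block 5 (0000000): 0 ones → 0
Block 6 (0010101): 3 ones → 0
Block 7 (0001100): 2 ones → 0
Block 8 (1001110): 4 ones → 1

01110001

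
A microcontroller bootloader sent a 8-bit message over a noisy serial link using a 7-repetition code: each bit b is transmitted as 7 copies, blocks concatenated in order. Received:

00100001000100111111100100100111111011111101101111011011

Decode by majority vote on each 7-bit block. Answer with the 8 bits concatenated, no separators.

Block 1 (0010000): 1 one → 0
Block 2 (1000100): 2 ones → 0
Block 3 (1111111): 7 ones → 1
Block 4 (0010010): 2 ones → 0
Block 5 (0111111): 6 ones → 1
Block 6 (0111111): 6 ones → 1
Block 7 (0110111): 5 ones → 1
Block 8 (1011011): 5 ones → 1

00101111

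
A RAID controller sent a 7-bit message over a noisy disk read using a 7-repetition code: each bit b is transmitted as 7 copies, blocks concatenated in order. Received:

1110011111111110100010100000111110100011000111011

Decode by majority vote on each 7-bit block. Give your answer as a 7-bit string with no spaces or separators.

1100101

Block 1 (1110011): 5 ones → 1
Block 2 (1111111): 7 ones → 1
Block 3 (1010001): 3 ones → 0
Block 4 (0100000): 1 one → 0
Block 5 (1111101): 6 ones → 1
Block 6 (0001100): 2 ones → 0
Block 7 (0111011): 5 ones → 1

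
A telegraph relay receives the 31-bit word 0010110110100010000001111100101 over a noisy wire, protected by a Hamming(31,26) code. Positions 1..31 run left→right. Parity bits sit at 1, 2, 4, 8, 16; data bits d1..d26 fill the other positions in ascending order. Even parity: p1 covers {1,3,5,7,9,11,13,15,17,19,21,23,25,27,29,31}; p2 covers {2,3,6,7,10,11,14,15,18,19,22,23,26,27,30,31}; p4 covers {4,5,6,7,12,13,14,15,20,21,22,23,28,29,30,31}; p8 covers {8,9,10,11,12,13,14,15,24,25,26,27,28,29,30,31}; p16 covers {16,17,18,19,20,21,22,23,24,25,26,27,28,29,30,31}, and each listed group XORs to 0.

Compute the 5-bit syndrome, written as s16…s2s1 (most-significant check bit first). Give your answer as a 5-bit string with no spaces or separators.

s1 (pos 1,3,5,7,9,11,13,15,17,19,21,23,25,27,29,31): 0⊕1⊕1⊕0⊕1⊕1⊕0⊕1⊕0⊕0⊕0⊕1⊕1⊕0⊕1⊕1 = 1
s2 (pos 2,3,6,7,10,11,14,15,18,19,22,23,26,27,30,31): 0⊕1⊕1⊕0⊕0⊕1⊕0⊕1⊕0⊕0⊕1⊕1⊕1⊕0⊕0⊕1 = 0
s4 (pos 4,5,6,7,12,13,14,15,20,21,22,23,28,29,30,31): 0⊕1⊕1⊕0⊕0⊕0⊕0⊕1⊕0⊕0⊕1⊕1⊕0⊕1⊕0⊕1 = 1
s8 (pos 8,9,10,11,12,13,14,15,24,25,26,27,28,29,30,31): 1⊕1⊕0⊕1⊕0⊕0⊕0⊕1⊕1⊕1⊕1⊕0⊕0⊕1⊕0⊕1 = 1
s16 (pos 16,17,18,19,20,21,22,23,24,25,26,27,28,29,30,31): 0⊕0⊕0⊕0⊕0⊕0⊕1⊕1⊕1⊕1⊕1⊕0⊕0⊕1⊕0⊕1 = 1
Syndrome s16…s1 = 11101 → error at position 29.

11101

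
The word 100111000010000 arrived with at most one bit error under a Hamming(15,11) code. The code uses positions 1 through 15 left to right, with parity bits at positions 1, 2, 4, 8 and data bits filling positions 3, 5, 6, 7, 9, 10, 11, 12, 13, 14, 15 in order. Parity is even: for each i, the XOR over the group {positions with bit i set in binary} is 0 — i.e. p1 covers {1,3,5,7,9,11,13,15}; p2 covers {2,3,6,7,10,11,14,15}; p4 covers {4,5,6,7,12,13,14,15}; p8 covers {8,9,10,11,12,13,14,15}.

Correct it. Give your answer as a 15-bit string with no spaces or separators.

s1 (pos 1,3,5,7,9,11,13,15): 1⊕0⊕1⊕0⊕0⊕1⊕0⊕0 = 1
s2 (pos 2,3,6,7,10,11,14,15): 0⊕0⊕1⊕0⊕0⊕1⊕0⊕0 = 0
s4 (pos 4,5,6,7,12,13,14,15): 1⊕1⊕1⊕0⊕0⊕0⊕0⊕0 = 1
s8 (pos 8,9,10,11,12,13,14,15): 0⊕0⊕0⊕1⊕0⊕0⊕0⊕0 = 1
Syndrome s8…s1 = 1101 → error at position 13.
Flip position 13: 100111000010000 → 100111000010100

100111000010100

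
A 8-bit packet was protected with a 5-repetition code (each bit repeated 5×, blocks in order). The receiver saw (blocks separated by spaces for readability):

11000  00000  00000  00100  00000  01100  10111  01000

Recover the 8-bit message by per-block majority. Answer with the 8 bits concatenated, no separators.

Block 1 (11000): 2 ones → 0
Block 2 (00000): 0 ones → 0
Block 3 (00000): 0 ones → 0
Block 4 (00100): 1 one → 0
Block 5 (00000): 0 ones → 0
Block 6 (01100): 2 ones → 0
Block 7 (10111): 4 ones → 1
Block 8 (01000): 1 one → 0

00000010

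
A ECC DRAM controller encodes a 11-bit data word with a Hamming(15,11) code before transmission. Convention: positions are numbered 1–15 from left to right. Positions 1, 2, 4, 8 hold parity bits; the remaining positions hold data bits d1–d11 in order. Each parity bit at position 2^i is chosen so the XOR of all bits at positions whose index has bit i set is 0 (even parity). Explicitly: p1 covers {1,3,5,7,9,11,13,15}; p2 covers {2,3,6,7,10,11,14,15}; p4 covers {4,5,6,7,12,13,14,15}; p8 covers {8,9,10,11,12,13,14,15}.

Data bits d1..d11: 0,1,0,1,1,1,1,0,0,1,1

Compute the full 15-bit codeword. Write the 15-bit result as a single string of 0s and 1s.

110010111110011

Place data at non-parity positions: p1 p2 0 p4 1 0 1 p8 1 1 1 0 0 1 1
p1 (pos 1,3,5,7,9,11,13,15): XOR of data positions = 0⊕1⊕1⊕1⊕1⊕0⊕1 = 1
p2 (pos 2,3,6,7,10,11,14,15): XOR of data positions = 0⊕0⊕1⊕1⊕1⊕1⊕1 = 1
p4 (pos 4,5,6,7,12,13,14,15): XOR of data positions = 1⊕0⊕1⊕0⊕0⊕1⊕1 = 0
p8 (pos 8,9,10,11,12,13,14,15): XOR of data positions = 1⊕1⊕1⊕0⊕0⊕1⊕1 = 1
Codeword: 110010111110011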